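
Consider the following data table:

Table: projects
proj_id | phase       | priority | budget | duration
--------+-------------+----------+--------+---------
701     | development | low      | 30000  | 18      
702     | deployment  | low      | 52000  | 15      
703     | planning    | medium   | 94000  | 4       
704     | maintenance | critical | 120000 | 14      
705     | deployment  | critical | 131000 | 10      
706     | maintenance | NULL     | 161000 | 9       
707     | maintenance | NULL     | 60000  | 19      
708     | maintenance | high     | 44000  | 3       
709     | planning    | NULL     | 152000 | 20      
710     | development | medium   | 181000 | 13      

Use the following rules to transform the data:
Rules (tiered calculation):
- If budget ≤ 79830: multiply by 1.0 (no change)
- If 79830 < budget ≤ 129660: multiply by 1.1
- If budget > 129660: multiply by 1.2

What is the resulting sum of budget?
1171400.0

Step 1: Tier 1 (budget ≤ 79830): 4 records, sum = 186000 × 1.0 = 186000.0
Step 2: Tier 2 (79830 < budget ≤ 129660): 2 records, sum = 214000 × 1.1 = 235400.0
Step 3: Tier 3 (budget > 129660): 4 records, sum = 625000 × 1.2 = 750000.0
Step 4: Final sum = 186000.0 + 235400.0 + 750000.0 = 1171400.0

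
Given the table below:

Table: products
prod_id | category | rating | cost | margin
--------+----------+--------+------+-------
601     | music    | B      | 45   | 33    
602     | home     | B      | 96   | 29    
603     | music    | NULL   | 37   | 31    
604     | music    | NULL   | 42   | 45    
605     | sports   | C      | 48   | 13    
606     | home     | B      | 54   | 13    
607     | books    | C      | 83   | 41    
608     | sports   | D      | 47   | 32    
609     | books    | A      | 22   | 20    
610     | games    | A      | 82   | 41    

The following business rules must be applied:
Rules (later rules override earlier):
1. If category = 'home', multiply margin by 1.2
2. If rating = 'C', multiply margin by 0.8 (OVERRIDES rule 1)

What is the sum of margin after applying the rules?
295.6

Step 1: Rule 2 takes priority for records with rating = 'C'
  - 2 records: 54 × 0.8 = 43.2
Step 2: Rule 1 applies to remaining records with category = 'home'
  - 2 records: 42 × 1.2 = 50.4
Step 3: Other records unchanged: 202
Step 4: Final sum = 43.2 + 50.4 + 202 = 295.6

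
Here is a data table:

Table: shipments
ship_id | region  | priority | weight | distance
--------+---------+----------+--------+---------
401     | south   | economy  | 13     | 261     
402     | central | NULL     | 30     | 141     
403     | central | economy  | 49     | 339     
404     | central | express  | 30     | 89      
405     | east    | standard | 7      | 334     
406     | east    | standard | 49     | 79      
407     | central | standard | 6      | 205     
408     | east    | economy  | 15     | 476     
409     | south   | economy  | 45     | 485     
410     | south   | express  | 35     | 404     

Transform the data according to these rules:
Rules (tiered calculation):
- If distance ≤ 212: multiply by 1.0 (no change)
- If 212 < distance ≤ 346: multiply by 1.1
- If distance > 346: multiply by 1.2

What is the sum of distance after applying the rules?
3179.4

Step 1: Tier 1 (distance ≤ 212): 4 records, sum = 514 × 1.0 = 514.0
Step 2: Tier 2 (212 < distance ≤ 346): 3 records, sum = 934 × 1.1 = 1027.4
Step 3: Tier 3 (distance > 346): 3 records, sum = 1365 × 1.2 = 1638.0
Step 4: Final sum = 514.0 + 1027.4 + 1638.0 = 3179.4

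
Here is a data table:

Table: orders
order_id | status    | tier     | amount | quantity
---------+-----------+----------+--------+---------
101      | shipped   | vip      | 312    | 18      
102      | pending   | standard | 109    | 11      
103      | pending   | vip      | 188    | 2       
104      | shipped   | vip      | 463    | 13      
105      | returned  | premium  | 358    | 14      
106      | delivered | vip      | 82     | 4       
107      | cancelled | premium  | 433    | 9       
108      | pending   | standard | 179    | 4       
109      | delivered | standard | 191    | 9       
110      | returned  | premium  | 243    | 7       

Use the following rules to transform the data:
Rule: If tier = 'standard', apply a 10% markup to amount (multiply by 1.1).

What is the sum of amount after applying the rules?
2605.9

Step 1: Records with tier = 'standard' have total amount = 479
Step 2: Apply multiplier: 479 × 1.1 = 526.9
Step 3: Other records total: 2079
Step 4: Final sum = 526.9 + 2079 = 2605.9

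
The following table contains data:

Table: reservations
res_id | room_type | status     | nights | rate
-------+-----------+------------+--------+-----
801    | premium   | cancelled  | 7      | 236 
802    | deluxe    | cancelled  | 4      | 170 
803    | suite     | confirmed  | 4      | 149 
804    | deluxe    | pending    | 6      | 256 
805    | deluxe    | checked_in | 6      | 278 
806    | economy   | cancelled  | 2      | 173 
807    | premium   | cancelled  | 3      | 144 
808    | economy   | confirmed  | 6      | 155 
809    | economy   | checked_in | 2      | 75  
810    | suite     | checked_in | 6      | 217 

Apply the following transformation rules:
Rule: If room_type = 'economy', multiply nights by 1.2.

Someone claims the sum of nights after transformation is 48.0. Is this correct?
Yes, the result is correct.

Step 1: Calculate the correct sum after transformation
Step 2: Apply multiplier 1.2 to records where room_type = 'economy'
Step 3: Correct result = 48.0
Step 4: Claimed result = 48.0
Step 5: 48.0 = 48.0 ✓
Conclusion: The claimed result is correct.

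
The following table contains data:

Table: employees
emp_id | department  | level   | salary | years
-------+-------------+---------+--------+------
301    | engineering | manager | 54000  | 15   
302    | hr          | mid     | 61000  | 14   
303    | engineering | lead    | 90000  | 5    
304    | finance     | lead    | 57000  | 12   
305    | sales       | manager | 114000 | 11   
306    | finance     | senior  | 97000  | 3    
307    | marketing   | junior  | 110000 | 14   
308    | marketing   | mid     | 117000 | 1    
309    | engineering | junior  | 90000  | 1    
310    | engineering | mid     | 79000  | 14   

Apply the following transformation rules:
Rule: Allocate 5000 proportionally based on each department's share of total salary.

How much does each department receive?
engineering: 1800.92, finance: 886.08, hr: 350.98, marketing: 1306.1, sales: 655.93

Step 1: Calculate total salary = 869000
Step 2: Calculate each department's proportion:
  engineering: 313000/869000 = 36.02% → 1800.92
  finance: 154000/869000 = 17.72% → 886.08
  hr: 61000/869000 = 7.02% → 350.98
  marketing: 227000/869000 = 26.12% → 1306.1
  sales: 114000/869000 = 13.12% → 655.93
Step 3: Verify: sum of allocations ≈ 5000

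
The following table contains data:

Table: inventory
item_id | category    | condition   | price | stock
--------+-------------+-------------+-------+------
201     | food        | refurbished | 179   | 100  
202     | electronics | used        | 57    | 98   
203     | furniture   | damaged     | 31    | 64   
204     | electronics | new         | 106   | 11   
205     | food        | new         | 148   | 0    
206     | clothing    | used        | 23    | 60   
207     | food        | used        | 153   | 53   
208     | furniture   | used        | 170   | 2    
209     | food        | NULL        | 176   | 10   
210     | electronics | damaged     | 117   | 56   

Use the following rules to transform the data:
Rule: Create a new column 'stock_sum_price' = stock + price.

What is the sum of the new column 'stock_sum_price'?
1614

Step 1: For each record, compute stock + price
Example calculations:
  100 + 179 = 279
  98 + 57 = 155
  64 + 31 = 95
  ...
Step 2: Sum all derived values
Step 3: Total = 1614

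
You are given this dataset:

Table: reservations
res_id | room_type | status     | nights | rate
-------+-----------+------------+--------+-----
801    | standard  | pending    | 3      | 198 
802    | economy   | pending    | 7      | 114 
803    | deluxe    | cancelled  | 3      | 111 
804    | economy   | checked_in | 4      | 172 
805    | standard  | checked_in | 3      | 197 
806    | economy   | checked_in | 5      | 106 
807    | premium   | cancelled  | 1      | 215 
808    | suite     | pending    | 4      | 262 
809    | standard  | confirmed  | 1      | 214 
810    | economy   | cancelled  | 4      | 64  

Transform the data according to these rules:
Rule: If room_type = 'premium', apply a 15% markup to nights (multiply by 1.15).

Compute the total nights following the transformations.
35.15

Step 1: Records with room_type = 'premium' have total nights = 1
Step 2: Apply multiplier: 1 × 1.15 = 1.15
Step 3: Other records total: 34
Step 4: Final sum = 1.15 + 34 = 35.15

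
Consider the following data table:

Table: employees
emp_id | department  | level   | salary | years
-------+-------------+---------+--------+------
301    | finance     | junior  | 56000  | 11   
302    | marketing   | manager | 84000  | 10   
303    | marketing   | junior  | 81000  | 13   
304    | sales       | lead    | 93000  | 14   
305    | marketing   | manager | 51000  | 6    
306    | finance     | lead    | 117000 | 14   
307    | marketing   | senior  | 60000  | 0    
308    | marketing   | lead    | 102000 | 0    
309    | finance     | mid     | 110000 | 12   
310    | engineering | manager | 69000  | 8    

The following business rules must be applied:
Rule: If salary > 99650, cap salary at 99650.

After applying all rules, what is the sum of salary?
792950

Step 1: 3 records have salary > 99650
Step 2: These records originally summed to 329000
Step 3: After capping: 3 × 99650 = 298950
Step 4: Unaffected records sum: 494000
Step 5: Final sum = 298950 + 494000 = 792950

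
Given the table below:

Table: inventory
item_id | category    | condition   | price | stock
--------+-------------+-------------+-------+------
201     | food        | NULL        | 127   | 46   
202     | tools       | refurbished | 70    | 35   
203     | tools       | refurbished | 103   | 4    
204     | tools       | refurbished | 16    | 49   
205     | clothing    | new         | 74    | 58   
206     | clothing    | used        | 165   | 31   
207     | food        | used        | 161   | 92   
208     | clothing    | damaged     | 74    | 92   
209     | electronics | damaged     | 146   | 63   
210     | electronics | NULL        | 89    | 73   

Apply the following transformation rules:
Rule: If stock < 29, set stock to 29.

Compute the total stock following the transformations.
568

Step 1: 1 records have stock < 29
Step 2: These records originally summed to 4
Step 3: After setting to minimum: 1 × 29 = 29
Step 4: Unaffected records sum: 539
Step 5: Final sum = 29 + 539 = 568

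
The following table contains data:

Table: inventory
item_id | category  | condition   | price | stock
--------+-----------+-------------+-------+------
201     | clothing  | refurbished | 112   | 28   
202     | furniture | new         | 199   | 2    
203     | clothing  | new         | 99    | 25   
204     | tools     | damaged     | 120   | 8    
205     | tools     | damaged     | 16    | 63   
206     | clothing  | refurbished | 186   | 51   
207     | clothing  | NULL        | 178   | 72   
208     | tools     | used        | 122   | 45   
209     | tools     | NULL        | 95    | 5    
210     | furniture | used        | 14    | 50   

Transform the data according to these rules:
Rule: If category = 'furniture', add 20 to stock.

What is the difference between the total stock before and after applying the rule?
40

Step 1: Original sum of stock = 349
Step 2: 2 records have category = 'furniture'
Step 3: Each affected record changes by 20
Step 4: Total change = 2 × 20 = 40
Step 5: New sum = 349 + 40 = 389
Step 6: Difference = |389 - 349| = 40
        (Sum increased by 40)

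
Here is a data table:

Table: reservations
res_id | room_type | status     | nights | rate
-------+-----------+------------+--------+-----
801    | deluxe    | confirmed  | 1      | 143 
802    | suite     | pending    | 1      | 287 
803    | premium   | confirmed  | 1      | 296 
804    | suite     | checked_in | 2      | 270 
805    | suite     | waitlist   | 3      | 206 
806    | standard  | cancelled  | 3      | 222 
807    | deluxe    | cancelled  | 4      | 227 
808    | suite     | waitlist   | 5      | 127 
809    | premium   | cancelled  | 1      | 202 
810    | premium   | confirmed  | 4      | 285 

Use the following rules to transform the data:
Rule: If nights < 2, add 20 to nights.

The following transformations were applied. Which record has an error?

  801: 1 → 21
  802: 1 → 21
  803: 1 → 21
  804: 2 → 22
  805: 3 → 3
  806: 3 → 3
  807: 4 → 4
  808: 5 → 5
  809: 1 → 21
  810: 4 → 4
Record 804 has an error. The correct transformed value should be 2, not 22.

Step 1: Check each record against the rule
Step 2: Record 804 has nights = 2
Step 3: Since 2 >= 2, the bonus should not have been applied
Step 4: Correct value = 2, but claimed value = 22
Conclusion: Record 804 has the error.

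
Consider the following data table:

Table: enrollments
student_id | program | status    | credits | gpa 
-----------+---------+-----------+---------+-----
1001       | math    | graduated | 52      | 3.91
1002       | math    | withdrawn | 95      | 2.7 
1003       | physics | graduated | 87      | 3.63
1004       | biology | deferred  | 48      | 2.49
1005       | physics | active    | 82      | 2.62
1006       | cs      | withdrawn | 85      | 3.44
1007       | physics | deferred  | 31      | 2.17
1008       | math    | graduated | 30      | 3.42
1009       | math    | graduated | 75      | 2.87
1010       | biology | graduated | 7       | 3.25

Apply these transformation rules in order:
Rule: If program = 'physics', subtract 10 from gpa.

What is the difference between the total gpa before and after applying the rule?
30.0

Step 1: Original sum of gpa = 30.5
Step 2: 3 records have program = 'physics'
Step 3: Each affected record changes by -10
Step 4: Total change = 3 × -10 = -30
Step 5: New sum = 30.5 + -30 = 0.5
Step 6: Difference = |0.5 - 30.5| = 30.0
        (Sum decreased by 30.0)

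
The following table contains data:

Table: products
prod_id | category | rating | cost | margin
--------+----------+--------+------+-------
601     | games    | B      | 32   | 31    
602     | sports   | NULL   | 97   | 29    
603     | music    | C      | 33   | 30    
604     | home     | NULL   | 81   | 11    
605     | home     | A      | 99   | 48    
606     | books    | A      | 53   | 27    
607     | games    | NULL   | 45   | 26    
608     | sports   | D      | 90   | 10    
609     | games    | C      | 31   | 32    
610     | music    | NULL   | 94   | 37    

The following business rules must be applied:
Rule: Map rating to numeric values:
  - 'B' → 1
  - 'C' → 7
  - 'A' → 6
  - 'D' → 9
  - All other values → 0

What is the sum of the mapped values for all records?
36

Step 1: Apply mapping to each record
Step 2: Count by status:
  'B': 1 records × 1 = 1
  'C': 2 records × 7 = 14
  'A': 2 records × 6 = 12
  'D': 1 records × 9 = 9
Step 3: Sum all mapped values = 36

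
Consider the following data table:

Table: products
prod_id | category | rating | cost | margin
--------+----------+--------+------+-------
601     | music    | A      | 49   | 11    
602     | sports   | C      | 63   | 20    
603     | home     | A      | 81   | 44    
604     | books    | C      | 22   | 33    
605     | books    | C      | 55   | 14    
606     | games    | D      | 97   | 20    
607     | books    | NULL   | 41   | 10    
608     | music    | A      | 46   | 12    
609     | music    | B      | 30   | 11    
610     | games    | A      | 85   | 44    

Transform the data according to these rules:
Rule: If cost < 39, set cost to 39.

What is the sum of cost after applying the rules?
595

Step 1: 2 records have cost < 39
Step 2: These records originally summed to 52
Step 3: After setting to minimum: 2 × 39 = 78
Step 4: Unaffected records sum: 517
Step 5: Final sum = 78 + 517 = 595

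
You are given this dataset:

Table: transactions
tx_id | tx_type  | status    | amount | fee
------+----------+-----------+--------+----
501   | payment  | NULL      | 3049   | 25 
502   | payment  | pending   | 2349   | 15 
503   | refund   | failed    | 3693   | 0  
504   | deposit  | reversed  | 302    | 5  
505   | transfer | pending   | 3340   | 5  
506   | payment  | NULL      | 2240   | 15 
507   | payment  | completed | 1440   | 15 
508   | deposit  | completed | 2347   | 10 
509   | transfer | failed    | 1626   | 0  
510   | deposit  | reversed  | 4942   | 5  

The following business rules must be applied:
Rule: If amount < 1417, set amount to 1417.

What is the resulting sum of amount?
26443

Step 1: 1 records have amount < 1417
Step 2: These records originally summed to 302
Step 3: After setting to minimum: 1 × 1417 = 1417
Step 4: Unaffected records sum: 25026
Step 5: Final sum = 1417 + 25026 = 26443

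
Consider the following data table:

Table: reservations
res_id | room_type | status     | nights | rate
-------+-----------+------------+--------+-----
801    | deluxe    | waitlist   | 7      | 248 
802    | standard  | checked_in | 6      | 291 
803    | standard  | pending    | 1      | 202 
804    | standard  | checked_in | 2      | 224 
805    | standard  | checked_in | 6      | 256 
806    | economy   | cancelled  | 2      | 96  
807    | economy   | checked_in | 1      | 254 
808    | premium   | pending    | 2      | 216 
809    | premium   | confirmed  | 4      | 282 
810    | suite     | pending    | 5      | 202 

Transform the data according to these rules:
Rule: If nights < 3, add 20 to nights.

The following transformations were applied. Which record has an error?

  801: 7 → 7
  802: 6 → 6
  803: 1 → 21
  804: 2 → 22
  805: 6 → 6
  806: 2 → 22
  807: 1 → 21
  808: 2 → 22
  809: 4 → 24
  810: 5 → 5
Record 809 has an error. The correct transformed value should be 4, not 24.

Step 1: Check each record against the rule
Step 2: Record 809 has nights = 4
Step 3: Since 4 >= 3, the bonus should not have been applied
Step 4: Correct value = 4, but claimed value = 24
Conclusion: Record 809 has the error.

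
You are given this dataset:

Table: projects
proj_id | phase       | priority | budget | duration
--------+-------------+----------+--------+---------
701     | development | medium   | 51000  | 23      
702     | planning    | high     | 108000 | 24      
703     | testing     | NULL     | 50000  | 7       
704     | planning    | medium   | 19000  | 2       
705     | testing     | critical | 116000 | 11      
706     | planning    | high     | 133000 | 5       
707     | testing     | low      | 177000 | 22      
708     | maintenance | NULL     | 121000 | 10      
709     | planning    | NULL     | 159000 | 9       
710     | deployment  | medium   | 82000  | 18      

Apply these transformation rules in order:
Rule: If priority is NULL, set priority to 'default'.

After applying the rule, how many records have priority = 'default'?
3

Step 1: Count records where priority IS NULL
Step 2: Found 3 records with NULL priority
Step 3: These records will have priority set to 'default'
Step 4: Records already having priority = 'default': 0
Step 5: Answer: 3 + 0 = 3 records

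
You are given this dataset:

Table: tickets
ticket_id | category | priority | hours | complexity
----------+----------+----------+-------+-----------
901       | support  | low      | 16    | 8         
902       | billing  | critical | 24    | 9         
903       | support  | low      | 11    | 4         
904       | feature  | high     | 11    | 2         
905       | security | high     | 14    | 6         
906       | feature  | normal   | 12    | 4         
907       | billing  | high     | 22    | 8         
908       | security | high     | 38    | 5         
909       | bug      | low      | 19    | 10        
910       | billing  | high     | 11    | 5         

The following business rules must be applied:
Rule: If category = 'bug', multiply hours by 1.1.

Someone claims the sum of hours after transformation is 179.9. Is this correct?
Yes, the result is correct.

Step 1: Calculate the correct sum after transformation
Step 2: Apply multiplier 1.1 to records where category = 'bug'
Step 3: Correct result = 179.9
Step 4: Claimed result = 179.9
Step 5: 179.9 = 179.9 ✓
Conclusion: The claimed result is correct.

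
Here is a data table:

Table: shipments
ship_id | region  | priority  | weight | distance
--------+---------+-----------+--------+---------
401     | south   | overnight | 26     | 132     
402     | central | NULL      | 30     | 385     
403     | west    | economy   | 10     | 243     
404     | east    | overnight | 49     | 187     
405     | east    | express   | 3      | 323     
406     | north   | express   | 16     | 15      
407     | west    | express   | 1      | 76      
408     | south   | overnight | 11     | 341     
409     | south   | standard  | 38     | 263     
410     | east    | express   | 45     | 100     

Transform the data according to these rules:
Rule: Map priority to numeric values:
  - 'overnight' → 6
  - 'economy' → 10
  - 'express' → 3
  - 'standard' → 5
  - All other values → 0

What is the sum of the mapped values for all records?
45

Step 1: Apply mapping to each record
Step 2: Count by status:
  'overnight': 3 records × 6 = 18
  'economy': 1 records × 10 = 10
  'express': 4 records × 3 = 12
  'standard': 1 records × 5 = 5
Step 3: Sum all mapped values = 45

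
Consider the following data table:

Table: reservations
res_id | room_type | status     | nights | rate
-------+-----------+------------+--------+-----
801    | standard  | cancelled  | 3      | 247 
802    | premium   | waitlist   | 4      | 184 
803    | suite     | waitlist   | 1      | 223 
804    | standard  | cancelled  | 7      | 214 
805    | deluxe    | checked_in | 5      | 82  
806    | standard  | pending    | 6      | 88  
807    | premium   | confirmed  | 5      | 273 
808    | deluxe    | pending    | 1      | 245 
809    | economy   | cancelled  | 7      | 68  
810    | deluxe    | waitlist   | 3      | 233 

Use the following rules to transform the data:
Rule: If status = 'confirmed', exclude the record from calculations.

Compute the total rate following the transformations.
1584

Step 1: Identify records where status = 'confirmed'
Step 2: The excluded records sum to 273
Step 3: Original total rate = 1857
Step 4: Remaining total = 1857 - 273 = 1584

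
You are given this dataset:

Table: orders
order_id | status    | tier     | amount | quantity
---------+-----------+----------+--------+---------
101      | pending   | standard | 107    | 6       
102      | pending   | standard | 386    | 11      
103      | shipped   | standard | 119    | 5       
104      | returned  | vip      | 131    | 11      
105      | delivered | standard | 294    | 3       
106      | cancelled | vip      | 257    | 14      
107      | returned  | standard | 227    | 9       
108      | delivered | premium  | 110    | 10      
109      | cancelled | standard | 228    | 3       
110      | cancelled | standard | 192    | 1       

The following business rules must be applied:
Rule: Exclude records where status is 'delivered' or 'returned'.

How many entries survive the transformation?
6

Step 1: Count records to exclude
  - 2 (delivered) + 2 (returned) = 4 records
Step 2: Total records: 10
Step 3: Remaining = 10 - 4 = 6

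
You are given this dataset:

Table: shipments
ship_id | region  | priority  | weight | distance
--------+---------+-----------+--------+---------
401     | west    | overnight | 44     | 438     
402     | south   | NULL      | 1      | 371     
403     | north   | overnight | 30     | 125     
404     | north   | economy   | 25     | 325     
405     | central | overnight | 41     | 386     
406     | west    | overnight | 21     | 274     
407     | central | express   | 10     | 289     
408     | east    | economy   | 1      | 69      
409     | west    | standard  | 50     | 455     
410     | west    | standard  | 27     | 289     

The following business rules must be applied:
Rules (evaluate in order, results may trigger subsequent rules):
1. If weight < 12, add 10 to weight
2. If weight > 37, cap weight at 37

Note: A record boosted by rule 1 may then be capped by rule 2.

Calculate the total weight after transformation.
256

Step 1: Apply rule 1 to records with weight < 12
  - 3 records get bonus of 10
  - Of these, 0 records then exceed 37 and get capped
Step 2: Apply rule 2 to records with weight > 37
  - 3 records (original) are capped
Step 3: Calculate final sum = 256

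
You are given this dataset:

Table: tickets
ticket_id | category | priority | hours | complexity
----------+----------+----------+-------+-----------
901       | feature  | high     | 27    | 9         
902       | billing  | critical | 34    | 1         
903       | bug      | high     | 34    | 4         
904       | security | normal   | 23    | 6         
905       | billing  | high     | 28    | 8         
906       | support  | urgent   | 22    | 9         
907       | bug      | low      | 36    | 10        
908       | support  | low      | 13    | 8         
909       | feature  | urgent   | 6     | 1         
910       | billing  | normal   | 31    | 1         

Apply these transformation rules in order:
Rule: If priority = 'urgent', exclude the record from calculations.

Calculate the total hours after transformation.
226

Step 1: Identify records where priority = 'urgent'
Step 2: The excluded records sum to 28
Step 3: Original total hours = 254
Step 4: Remaining total = 254 - 28 = 226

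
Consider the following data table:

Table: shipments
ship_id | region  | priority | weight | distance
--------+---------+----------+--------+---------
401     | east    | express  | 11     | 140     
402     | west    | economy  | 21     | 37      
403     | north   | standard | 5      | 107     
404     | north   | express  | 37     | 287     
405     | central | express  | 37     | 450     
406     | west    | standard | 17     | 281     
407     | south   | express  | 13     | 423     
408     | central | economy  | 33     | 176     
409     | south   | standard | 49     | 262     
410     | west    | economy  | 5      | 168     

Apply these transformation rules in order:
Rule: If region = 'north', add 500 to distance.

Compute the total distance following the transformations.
3331

Step 1: Count records where region = 'north': 2
Step 2: Total bonus added: 2 × 500 = 1000
Step 3: Original sum of distance: 2331
Step 4: Final sum = 2331 + 1000 = 3331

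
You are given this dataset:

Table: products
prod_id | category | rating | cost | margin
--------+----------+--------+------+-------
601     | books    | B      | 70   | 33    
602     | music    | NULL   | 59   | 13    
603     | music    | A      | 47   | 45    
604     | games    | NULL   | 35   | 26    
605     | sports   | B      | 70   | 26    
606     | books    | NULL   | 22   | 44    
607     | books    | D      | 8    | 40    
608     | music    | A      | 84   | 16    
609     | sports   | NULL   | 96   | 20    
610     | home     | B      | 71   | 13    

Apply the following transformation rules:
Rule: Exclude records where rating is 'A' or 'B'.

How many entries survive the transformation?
5

Step 1: Count records to exclude
  - 2 (A) + 3 (B) = 5 records
Step 2: Total records: 10
Step 3: Remaining = 10 - 5 = 5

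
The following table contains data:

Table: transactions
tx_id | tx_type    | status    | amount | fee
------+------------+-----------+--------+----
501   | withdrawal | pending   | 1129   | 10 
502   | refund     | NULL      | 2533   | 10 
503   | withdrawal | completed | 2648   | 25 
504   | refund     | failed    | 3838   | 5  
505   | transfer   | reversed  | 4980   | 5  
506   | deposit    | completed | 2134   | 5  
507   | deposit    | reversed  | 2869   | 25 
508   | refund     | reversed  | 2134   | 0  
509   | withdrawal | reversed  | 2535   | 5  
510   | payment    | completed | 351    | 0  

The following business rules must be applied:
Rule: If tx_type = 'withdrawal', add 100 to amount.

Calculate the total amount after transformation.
25451

Step 1: Count records where tx_type = 'withdrawal': 3
Step 2: Total bonus added: 3 × 100 = 300
Step 3: Original sum of amount: 25151
Step 4: Final sum = 25151 + 300 = 25451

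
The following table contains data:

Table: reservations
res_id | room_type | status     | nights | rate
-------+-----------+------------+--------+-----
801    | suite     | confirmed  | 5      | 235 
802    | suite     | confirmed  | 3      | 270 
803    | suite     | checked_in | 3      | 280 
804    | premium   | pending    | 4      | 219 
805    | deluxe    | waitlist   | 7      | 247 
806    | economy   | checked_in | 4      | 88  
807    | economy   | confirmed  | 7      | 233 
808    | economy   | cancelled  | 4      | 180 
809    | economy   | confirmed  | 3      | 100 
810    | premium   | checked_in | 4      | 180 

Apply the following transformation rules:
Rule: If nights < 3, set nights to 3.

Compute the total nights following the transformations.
44

Step 1: 0 records have nights < 3
Step 2: These records originally summed to 0
Step 3: After setting to minimum: 0 × 3 = 0
Step 4: Unaffected records sum: 44
Step 5: Final sum = 0 + 44 = 44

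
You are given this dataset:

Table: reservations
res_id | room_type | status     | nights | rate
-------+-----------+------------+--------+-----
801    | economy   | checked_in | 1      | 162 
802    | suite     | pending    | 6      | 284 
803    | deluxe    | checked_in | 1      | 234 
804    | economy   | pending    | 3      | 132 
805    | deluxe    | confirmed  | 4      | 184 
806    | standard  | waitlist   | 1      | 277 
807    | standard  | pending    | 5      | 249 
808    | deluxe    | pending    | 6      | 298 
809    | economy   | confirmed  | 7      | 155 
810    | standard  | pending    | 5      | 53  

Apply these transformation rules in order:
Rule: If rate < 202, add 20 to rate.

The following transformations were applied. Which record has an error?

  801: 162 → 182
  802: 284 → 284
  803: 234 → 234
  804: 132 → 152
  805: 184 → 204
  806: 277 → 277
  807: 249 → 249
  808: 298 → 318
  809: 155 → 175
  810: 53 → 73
Record 808 has an error. The correct transformed value should be 298, not 318.

Step 1: Check each record against the rule
Step 2: Record 808 has rate = 298
Step 3: Since 298 >= 202, the bonus should not have been applied
Step 4: Correct value = 298, but claimed value = 318
Conclusion: Record 808 has the error.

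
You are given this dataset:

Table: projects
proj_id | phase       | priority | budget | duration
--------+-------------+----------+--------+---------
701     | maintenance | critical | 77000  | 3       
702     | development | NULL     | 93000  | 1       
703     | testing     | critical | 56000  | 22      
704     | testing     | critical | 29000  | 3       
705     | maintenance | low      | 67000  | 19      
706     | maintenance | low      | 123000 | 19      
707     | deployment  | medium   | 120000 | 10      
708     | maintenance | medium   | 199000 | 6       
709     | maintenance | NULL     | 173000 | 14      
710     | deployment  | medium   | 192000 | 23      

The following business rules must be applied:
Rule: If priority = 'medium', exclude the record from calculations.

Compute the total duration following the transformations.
81

Step 1: Identify records where priority = 'medium'
Step 2: The excluded records sum to 39
Step 3: Original total duration = 120
Step 4: Remaining total = 120 - 39 = 81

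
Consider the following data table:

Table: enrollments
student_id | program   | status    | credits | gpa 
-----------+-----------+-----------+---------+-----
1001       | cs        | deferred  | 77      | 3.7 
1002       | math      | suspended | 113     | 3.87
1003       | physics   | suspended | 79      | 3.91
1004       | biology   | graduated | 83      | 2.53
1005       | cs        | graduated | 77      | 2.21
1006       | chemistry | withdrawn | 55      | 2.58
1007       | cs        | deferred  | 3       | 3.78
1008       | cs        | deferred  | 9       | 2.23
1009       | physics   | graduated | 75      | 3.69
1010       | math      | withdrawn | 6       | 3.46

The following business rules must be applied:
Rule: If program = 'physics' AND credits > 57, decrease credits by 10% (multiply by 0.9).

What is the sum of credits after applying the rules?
561.6

Step 1: Find records where program = 'physics' AND credits > 57
Step 2: 2 records match, summing to 154
Step 3: After multiplier: 154 × 0.9 = 138.6
Step 4: Unaffected records sum: 423
Step 5: Final sum = 138.6 + 423 = 561.6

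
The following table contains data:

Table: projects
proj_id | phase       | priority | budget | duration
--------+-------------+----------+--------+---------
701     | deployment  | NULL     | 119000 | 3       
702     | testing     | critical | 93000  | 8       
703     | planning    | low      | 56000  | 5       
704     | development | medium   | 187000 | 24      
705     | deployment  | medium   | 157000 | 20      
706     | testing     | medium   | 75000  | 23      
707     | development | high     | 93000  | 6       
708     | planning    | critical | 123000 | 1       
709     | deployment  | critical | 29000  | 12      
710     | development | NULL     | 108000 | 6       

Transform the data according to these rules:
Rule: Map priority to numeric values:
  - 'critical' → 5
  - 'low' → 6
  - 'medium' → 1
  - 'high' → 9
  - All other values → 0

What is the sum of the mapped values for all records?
33

Step 1: Apply mapping to each record
Step 2: Count by status:
  'critical': 3 records × 5 = 15
  'low': 1 records × 6 = 6
  'medium': 3 records × 1 = 3
  'high': 1 records × 9 = 9
Step 3: Sum all mapped values = 33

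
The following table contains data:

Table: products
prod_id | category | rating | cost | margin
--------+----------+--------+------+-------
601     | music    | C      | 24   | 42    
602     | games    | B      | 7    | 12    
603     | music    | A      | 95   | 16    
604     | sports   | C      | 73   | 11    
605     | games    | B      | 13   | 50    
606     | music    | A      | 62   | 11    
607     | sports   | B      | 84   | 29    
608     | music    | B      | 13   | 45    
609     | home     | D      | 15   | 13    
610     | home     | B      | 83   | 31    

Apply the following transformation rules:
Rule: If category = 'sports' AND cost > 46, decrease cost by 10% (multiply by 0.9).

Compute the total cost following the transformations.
453.3

Step 1: Find records where category = 'sports' AND cost > 46
Step 2: 2 records match, summing to 157
Step 3: After multiplier: 157 × 0.9 = 141.3
Step 4: Unaffected records sum: 312
Step 5: Final sum = 141.3 + 312 = 453.3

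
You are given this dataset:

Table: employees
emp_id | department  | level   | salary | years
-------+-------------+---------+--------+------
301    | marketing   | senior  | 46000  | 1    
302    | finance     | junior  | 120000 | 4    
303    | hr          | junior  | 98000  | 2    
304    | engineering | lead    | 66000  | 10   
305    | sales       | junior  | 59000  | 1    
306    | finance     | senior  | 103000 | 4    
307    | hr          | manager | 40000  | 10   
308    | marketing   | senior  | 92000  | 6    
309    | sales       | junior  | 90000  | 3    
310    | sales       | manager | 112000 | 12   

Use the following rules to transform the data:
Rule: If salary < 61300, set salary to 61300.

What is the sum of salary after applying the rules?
864900

Step 1: 3 records have salary < 61300
Step 2: These records originally summed to 145000
Step 3: After setting to minimum: 3 × 61300 = 183900
Step 4: Unaffected records sum: 681000
Step 5: Final sum = 183900 + 681000 = 864900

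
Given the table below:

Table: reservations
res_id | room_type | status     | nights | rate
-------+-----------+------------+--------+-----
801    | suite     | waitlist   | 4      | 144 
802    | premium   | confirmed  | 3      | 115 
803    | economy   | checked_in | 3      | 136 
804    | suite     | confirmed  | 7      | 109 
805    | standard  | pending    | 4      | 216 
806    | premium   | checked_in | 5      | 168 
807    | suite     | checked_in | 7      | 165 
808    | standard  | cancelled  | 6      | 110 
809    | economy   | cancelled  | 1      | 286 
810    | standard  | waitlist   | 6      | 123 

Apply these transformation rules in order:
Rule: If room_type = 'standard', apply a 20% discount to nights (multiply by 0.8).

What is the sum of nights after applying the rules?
42.8

Step 1: Records with room_type = 'standard' have total nights = 16
Step 2: Apply multiplier: 16 × 0.8 = 12.8
Step 3: Other records total: 30
Step 4: Final sum = 12.8 + 30 = 42.8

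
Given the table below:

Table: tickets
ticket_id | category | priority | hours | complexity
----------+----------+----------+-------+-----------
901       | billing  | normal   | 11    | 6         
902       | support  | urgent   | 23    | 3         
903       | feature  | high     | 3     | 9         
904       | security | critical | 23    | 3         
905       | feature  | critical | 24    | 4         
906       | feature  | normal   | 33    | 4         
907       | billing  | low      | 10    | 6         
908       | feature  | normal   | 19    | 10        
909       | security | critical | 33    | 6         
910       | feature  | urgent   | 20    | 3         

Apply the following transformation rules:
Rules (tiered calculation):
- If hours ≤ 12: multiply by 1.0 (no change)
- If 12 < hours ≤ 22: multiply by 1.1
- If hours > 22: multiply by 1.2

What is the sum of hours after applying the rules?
230.1

Step 1: Tier 1 (hours ≤ 12): 3 records, sum = 24 × 1.0 = 24.0
Step 2: Tier 2 (12 < hours ≤ 22): 2 records, sum = 39 × 1.1 = 42.9
Step 3: Tier 3 (hours > 22): 5 records, sum = 136 × 1.2 = 163.2
Step 4: Final sum = 24.0 + 42.9 + 163.2 = 230.1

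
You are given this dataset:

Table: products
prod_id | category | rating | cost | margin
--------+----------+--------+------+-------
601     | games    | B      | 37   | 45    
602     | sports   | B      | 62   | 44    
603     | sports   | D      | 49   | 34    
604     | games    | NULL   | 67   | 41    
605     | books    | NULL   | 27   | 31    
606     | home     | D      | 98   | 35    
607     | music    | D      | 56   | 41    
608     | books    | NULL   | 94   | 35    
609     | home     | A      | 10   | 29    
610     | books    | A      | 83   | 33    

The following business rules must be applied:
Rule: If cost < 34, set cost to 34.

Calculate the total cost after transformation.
614

Step 1: 2 records have cost < 34
Step 2: These records originally summed to 37
Step 3: After setting to minimum: 2 × 34 = 68
Step 4: Unaffected records sum: 546
Step 5: Final sum = 68 + 546 = 614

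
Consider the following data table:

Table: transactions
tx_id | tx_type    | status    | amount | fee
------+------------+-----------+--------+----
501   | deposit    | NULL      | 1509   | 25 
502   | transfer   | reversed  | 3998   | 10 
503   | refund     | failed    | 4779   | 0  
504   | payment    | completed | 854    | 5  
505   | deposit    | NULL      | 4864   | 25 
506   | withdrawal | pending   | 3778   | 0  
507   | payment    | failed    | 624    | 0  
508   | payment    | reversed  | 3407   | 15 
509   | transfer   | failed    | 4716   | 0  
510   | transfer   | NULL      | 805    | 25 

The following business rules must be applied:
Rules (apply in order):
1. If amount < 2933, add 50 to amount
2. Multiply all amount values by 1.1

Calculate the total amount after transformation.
32487.4

Step 1: Apply Rule 1 - Add 50 to records with amount < 2933
  - 4 records affected: 3792 + (4 × 50) = 3992
  - Unaffected records: 25542
  - Sum after Rule 1: 29534
Step 2: Apply Rule 2 - Multiply all by 1.1
  - 29534 × 1.1 = 32487.4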